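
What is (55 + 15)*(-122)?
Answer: -8540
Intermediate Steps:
(55 + 15)*(-122) = 70*(-122) = -8540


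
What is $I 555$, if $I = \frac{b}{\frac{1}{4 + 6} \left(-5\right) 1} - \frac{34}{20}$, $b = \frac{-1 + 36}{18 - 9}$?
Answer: $- \frac{31561}{6} \approx -5260.2$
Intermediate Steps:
$b = \frac{35}{9} \approx 3.8889$
$I = - \frac{853}{90}$ ($I = \frac{35}{9 \frac{1}{4 + 6} \left(-5\right) 1} - \frac{34}{20} = \frac{35}{9 \cdot \frac{1}{10} \left(-5\right) 1} - \frac{17}{10} = \frac{35}{9 \left(\left(- \frac{1}{2}\right) 1\right)} - \frac{17}{10} = \frac{35}{9 \left(- \frac{1}{2}\right)} - \frac{17}{10} = \frac{35}{9} \left(-2\right) - \frac{17}{10} = - \frac{70}{9} - \frac{17}{10} = - \frac{853}{90} \approx -9.4778$)
$I 555 = \left(- \frac{853}{90}\right) 555 = - \frac{31561}{6}$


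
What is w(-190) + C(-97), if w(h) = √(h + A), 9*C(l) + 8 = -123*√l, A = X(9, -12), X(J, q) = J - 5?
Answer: -8/9 + I*√186 - 41*I*√97/3 ≈ -0.88889 - 120.96*I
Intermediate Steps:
X(J, q) = -5 + J
A = 4 (A = -5 + 9 = 4)
C(l) = -8/9 - 41*√l/3 (C(l) = -8/9 + (-123*√l)/9 = -8/9 - 41*√l/3)
w(h) = √(4 + h) (w(h) = √(h + 4) = √(4 + h))
w(-190) + C(-97) = √(4 - 190) + (-8/9 - 41*I*√97/3) = √(-186) + (-8/9 - 41*I*√97/3) = I*√186 + (-8/9 - 41*I*√97/3) = -8/9 + I*√186 - 41*I*√97/3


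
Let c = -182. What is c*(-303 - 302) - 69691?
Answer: 40419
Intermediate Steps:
c*(-303 - 302) - 69691 = -182*(-303 - 302) - 69691 = -182*(-605) - 69691 = 110110 - 69691 = 40419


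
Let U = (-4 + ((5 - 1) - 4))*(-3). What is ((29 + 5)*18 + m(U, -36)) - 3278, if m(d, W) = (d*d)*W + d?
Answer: -7838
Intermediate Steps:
U = 12 (U = (-4 + (4 - 4))*(-3) = (-4 + 0)*(-3) = -4*(-3) = 12)
m(d, W) = d + W*d² (m(d, W) = d²*W + d = W*d² + d = d + W*d²)
((29 + 5)*18 + m(U, -36)) - 3278 = ((29 + 5)*18 + 12*(1 - 36*12)) - 3278 = (34*18 + 12*(1 - 432)) - 3278 = (612 + 12*(-431)) - 3278 = (612 - 5172) - 3278 = -4560 - 3278 = -7838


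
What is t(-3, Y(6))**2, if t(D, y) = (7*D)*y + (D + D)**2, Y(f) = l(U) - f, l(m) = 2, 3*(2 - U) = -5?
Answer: 14400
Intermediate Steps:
U = 11/3 (U = 2 - 1/3*(-5) = 2 + 5/3 = 11/3 ≈ 3.6667)
Y(f) = 2 - f
t(D, y) = 4*D**2 + 7*D*y (t(D, y) = 7*D*y + (2*D)**2 = 7*D*y + 4*D**2 = 4*D**2 + 7*D*y)
t(-3, Y(6))**2 = (-3*(4*(-3) + 7*(2 - 1*6)))**2 = (-3*(-12 + 7*(2 - 6)))**2 = (-3*(-12 + 7*(-4)))**2 = (-3*(-12 - 28))**2 = (-3*(-40))**2 = 120**2 = 14400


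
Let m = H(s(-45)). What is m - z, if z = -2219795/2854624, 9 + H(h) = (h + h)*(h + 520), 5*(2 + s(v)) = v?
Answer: -31989551373/2854624 ≈ -11206.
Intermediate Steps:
s(v) = -2 + v/5
H(h) = -9 + 2*h*(520 + h) (H(h) = -9 + (h + h)*(h + 520) = -9 + (2*h)*(520 + h) = -9 + 2*h*(520 + h))
m = -11207 (m = -9 + 2*(-2 + (⅕)*(-45))² + 1040*(-2 + (⅕)*(-45)) = -9 + 2*(-2 - 9)² + 1040*(-2 - 9) = -9 + 2*(-11)² + 1040*(-11) = -9 + 2*121 - 11440 = -9 + 242 - 11440 = -11207)
z = -2219795/2854624 (z = -2219795*1/2854624 = -2219795/2854624 ≈ -0.77761)
m - z = -11207 - 1*(-2219795/2854624) = -11207 + 2219795/2854624 = -31989551373/2854624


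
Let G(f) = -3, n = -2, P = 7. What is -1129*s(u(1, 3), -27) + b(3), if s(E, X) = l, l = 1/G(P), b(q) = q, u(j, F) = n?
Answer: 1138/3 ≈ 379.33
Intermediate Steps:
u(j, F) = -2
l = -1/3 (l = 1/(-3) = -1/3 ≈ -0.33333)
s(E, X) = -1/3
-1129*s(u(1, 3), -27) + b(3) = -1129*(-1/3) + 3 = 1129/3 + 3 = 1138/3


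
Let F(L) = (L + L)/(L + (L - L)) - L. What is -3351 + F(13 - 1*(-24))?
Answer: -3386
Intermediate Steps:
F(L) = 2 - L (F(L) = (2*L)/(L + 0) - L = (2*L)/L - L = 2 - L)
-3351 + F(13 - 1*(-24)) = -3351 + (2 - (13 - 1*(-24))) = -3351 + (2 - (13 + 24)) = -3351 + (2 - 1*37) = -3351 + (2 - 37) = -3351 - 35 = -3386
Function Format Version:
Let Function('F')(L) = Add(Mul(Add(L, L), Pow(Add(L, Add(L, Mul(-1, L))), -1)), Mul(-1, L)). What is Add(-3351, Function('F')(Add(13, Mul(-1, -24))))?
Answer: -3386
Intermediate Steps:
Function('F')(L) = Add(2, Mul(-1, L)) (Function('F')(L) = Add(Mul(Mul(2, L), Pow(Add(L, 0), -1)), Mul(-1, L)) = Add(Mul(Mul(2, L), Pow(L, -1)), Mul(-1, L)) = Add(2, Mul(-1, L)))
Add(-3351, Function('F')(Add(13, Mul(-1, -24)))) = Add(-3351, Add(2, Mul(-1, Add(13, Mul(-1, -24))))) = Add(-3351, Add(2, Mul(-1, Add(13, 24)))) = Add(-3351, Add(2, Mul(-1, 37))) = Add(-3351, Add(2, -37)) = Add(-3351, -35) = -3386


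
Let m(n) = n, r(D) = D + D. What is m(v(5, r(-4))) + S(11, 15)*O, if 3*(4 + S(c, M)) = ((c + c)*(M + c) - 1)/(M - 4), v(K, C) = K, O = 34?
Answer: 15091/33 ≈ 457.30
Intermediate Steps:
r(D) = 2*D
S(c, M) = -4 + (-1 + 2*c*(M + c))/(3*(-4 + M)) (S(c, M) = -4 + (((c + c)*(M + c) - 1)/(M - 4))/3 = -4 + (((2*c)*(M + c) - 1)/(-4 + M))/3 = -4 + ((2*c*(M + c) - 1)/(-4 + M))/3 = -4 + ((-1 + 2*c*(M + c))/(-4 + M))/3 = -4 + (-1 + 2*c*(M + c))/(3*(-4 + M)))
m(v(5, r(-4))) + S(11, 15)*O = 5 + ((47 - 12*15 + 2*11² + 2*15*11)/(3*(-4 + 15)))*34 = 5 + ((⅓)*(47 - 180 + 2*121 + 330)/11)*34 = 5 + ((⅓)*(1/11)*(47 - 180 + 242 + 330))*34 = 5 + ((⅓)*(1/11)*439)*34 = 5 + (439/33)*34 = 5 + 14926/33 = 15091/33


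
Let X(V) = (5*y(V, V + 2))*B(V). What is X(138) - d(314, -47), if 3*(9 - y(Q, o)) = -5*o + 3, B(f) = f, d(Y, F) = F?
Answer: 166567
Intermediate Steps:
y(Q, o) = 8 + 5*o/3 (y(Q, o) = 9 - (-5*o + 3)/3 = 9 - (3 - 5*o)/3 = 9 + (-1 + 5*o/3) = 8 + 5*o/3)
X(V) = V*(170/3 + 25*V/3) (X(V) = (5*(8 + 5*(V + 2)/3))*V = (5*(8 + 5*(2 + V)/3))*V = (5*(8 + (10/3 + 5*V/3)))*V = (5*(34/3 + 5*V/3))*V = (170/3 + 25*V/3)*V = V*(170/3 + 25*V/3))
X(138) - d(314, -47) = (5/3)*138*(34 + 5*138) - 1*(-47) = (5/3)*138*(34 + 690) + 47 = (5/3)*138*724 + 47 = 166520 + 47 = 166567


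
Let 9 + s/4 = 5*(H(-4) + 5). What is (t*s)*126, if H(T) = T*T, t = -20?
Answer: -967680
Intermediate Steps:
H(T) = T²
s = 384 (s = -36 + 4*(5*((-4)² + 5)) = -36 + 4*(5*(16 + 5)) = -36 + 4*(5*21) = -36 + 4*105 = -36 + 420 = 384)
(t*s)*126 = -20*384*126 = -7680*126 = -967680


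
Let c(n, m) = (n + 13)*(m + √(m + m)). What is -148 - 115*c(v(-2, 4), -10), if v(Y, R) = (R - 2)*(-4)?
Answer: 5602 - 1150*I*√5 ≈ 5602.0 - 2571.5*I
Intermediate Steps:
v(Y, R) = 8 - 4*R (v(Y, R) = (-2 + R)*(-4) = 8 - 4*R)
c(n, m) = (13 + n)*(m + √2*√m) (c(n, m) = (13 + n)*(m + √(2*m)) = (13 + n)*(m + √2*√m))
-148 - 115*c(v(-2, 4), -10) = -148 - 115*(13*(-10) - 10*(8 - 4*4) + 13*√2*√(-10) + (8 - 4*4)*√2*√(-10)) = -148 - 115*(-130 - 10*(8 - 16) + 13*√2*(I*√10) + (8 - 16)*√2*(I*√10)) = -148 - 115*(-130 - 10*(-8) + 26*I*√5 - 8*√2*I*√10) = -148 - 115*(-130 + 80 + 26*I*√5 - 16*I*√5) = -148 - 115*(-50 + 10*I*√5) = -148 + (5750 - 1150*I*√5) = 5602 - 1150*I*√5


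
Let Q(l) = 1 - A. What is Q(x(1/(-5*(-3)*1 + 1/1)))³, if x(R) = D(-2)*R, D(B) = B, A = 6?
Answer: -125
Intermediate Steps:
x(R) = -2*R
Q(l) = -5 (Q(l) = 1 - 1*6 = 1 - 6 = -5)
Q(x(1/(-5*(-3)*1 + 1/1)))³ = (-5)³ = -125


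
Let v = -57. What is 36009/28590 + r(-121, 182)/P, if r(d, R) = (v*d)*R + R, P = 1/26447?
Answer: 316419976462763/9530 ≈ 3.3203e+10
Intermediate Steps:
P = 1/26447 ≈ 3.7811e-5
r(d, R) = R - 57*R*d (r(d, R) = (-57*d)*R + R = -57*R*d + R = R - 57*R*d)
36009/28590 + r(-121, 182)/P = 36009/28590 + (182*(1 - 57*(-121)))/(1/26447) = 36009*(1/28590) + (182*(1 + 6897))*26447 = 12003/9530 + (182*6898)*26447 = 12003/9530 + 1255436*26447 = 12003/9530 + 33202515892 = 316419976462763/9530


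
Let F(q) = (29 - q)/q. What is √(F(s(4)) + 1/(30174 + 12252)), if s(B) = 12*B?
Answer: I*√316641737/28284 ≈ 0.62913*I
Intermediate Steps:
F(q) = (29 - q)/q
√(F(s(4)) + 1/(30174 + 12252)) = √((29 - 12*4)/((12*4)) + 1/(30174 + 12252)) = √((29 - 1*48)/48 + 1/42426) = √((29 - 48)/48 + 1/42426) = √((1/48)*(-19) + 1/42426) = √(-19/48 + 1/42426) = √(-134341/339408) = I*√316641737/28284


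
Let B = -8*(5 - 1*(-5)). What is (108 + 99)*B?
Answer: -16560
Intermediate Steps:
B = -80 (B = -8*(5 + 5) = -8*10 = -80)
(108 + 99)*B = (108 + 99)*(-80) = 207*(-80) = -16560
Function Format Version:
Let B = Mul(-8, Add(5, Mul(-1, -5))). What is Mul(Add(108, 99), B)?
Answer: -16560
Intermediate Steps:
B = -80 (B = Mul(-8, Add(5, 5)) = Mul(-8, 10) = -80)
Mul(Add(108, 99), B) = Mul(Add(108, 99), -80) = Mul(207, -80) = -16560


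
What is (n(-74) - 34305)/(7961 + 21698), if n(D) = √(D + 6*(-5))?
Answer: -34305/29659 + 2*I*√26/29659 ≈ -1.1566 + 0.00034384*I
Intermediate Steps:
n(D) = √(-30 + D) (n(D) = √(D - 30) = √(-30 + D))
(n(-74) - 34305)/(7961 + 21698) = (√(-30 - 74) - 34305)/(7961 + 21698) = (√(-104) - 34305)/29659 = (2*I*√26 - 34305)*(1/29659) = (-34305 + 2*I*√26)*(1/29659) = -34305/29659 + 2*I*√26/29659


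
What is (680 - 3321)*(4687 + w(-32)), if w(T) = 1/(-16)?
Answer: -198051231/16 ≈ -1.2378e+7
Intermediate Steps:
w(T) = -1/16
(680 - 3321)*(4687 + w(-32)) = (680 - 3321)*(4687 - 1/16) = -2641*74991/16 = -198051231/16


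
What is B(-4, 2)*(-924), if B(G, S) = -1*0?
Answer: 0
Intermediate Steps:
B(G, S) = 0
B(-4, 2)*(-924) = 0*(-924) = 0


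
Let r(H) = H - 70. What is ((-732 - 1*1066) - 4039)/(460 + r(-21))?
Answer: -5837/369 ≈ -15.818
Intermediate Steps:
r(H) = -70 + H
((-732 - 1*1066) - 4039)/(460 + r(-21)) = ((-732 - 1*1066) - 4039)/(460 + (-70 - 21)) = ((-732 - 1066) - 4039)/(460 - 91) = (-1798 - 4039)/369 = -5837*1/369 = -5837/369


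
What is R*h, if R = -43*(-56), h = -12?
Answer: -28896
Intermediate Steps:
R = 2408
R*h = 2408*(-12) = -28896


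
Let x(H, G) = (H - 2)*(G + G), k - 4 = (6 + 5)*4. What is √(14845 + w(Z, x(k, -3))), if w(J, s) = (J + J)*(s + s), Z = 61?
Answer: I*√52499 ≈ 229.13*I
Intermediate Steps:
k = 48 (k = 4 + (6 + 5)*4 = 4 + 11*4 = 4 + 44 = 48)
x(H, G) = 2*G*(-2 + H) (x(H, G) = (-2 + H)*(2*G) = 2*G*(-2 + H))
w(J, s) = 4*J*s (w(J, s) = (2*J)*(2*s) = 4*J*s)
√(14845 + w(Z, x(k, -3))) = √(14845 + 4*61*(2*(-3)*(-2 + 48))) = √(14845 + 4*61*(2*(-3)*46)) = √(14845 + 4*61*(-276)) = √(14845 - 67344) = √(-52499) = I*√52499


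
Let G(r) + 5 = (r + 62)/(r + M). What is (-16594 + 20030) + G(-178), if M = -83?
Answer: 30883/9 ≈ 3431.4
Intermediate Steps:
G(r) = -5 + (62 + r)/(-83 + r) (G(r) = -5 + (r + 62)/(r - 83) = -5 + (62 + r)/(-83 + r))
(-16594 + 20030) + G(-178) = (-16594 + 20030) + (477 - 4*(-178))/(-83 - 178) = 3436 + (477 + 712)/(-261) = 3436 - 1/261*1189 = 3436 - 41/9 = 30883/9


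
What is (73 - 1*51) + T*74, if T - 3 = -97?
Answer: -6934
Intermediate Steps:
T = -94 (T = 3 - 97 = -94)
(73 - 1*51) + T*74 = (73 - 1*51) - 94*74 = (73 - 51) - 6956 = 22 - 6956 = -6934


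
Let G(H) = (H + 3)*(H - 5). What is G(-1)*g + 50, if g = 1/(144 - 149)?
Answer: 262/5 ≈ 52.400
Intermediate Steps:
G(H) = (-5 + H)*(3 + H) (G(H) = (3 + H)*(-5 + H) = (-5 + H)*(3 + H))
g = -1/5 (g = 1/(-5) = -1/5 ≈ -0.20000)
G(-1)*g + 50 = (-15 + (-1)**2 - 2*(-1))*(-1/5) + 50 = (-15 + 1 + 2)*(-1/5) + 50 = -12*(-1/5) + 50 = 12/5 + 50 = 262/5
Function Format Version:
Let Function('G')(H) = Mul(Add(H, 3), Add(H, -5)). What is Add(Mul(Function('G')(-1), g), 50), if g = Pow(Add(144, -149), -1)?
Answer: Rational(262, 5) ≈ 52.400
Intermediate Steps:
Function('G')(H) = Mul(Add(-5, H), Add(3, H)) (Function('G')(H) = Mul(Add(3, H), Add(-5, H)) = Mul(Add(-5, H), Add(3, H)))
g = Rational(-1, 5) (g = Pow(-5, -1) = Rational(-1, 5) ≈ -0.20000)
Add(Mul(Function('G')(-1), g), 50) = Add(Mul(Add(-15, Pow(-1, 2), Mul(-2, -1)), Rational(-1, 5)), 50) = Add(Mul(Add(-15, 1, 2), Rational(-1, 5)), 50) = Add(Mul(-12, Rational(-1, 5)), 50) = Add(Rational(12, 5), 50) = Rational(262, 5)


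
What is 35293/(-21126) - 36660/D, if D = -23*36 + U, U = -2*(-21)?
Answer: 124456477/2767506 ≈ 44.971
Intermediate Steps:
U = 42
D = -786 (D = -23*36 + 42 = -828 + 42 = -786)
35293/(-21126) - 36660/D = 35293/(-21126) - 36660/(-786) = 35293*(-1/21126) - 36660*(-1/786) = -35293/21126 + 6110/131 = 124456477/2767506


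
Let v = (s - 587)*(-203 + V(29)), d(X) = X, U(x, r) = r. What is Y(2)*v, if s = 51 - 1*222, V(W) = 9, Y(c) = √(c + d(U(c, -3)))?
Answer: 147052*I ≈ 1.4705e+5*I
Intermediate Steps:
Y(c) = √(-3 + c) (Y(c) = √(c - 3) = √(-3 + c))
s = -171 (s = 51 - 222 = -171)
v = 147052 (v = (-171 - 587)*(-203 + 9) = -758*(-194) = 147052)
Y(2)*v = √(-3 + 2)*147052 = √(-1)*147052 = I*147052 = 147052*I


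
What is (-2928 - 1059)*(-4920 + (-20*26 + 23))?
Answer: 21597579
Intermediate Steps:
(-2928 - 1059)*(-4920 + (-20*26 + 23)) = -3987*(-4920 + (-520 + 23)) = -3987*(-4920 - 497) = -3987*(-5417) = 21597579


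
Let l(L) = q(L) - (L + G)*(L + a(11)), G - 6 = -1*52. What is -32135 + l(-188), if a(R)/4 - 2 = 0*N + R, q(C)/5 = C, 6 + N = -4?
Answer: -64899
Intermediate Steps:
N = -10 (N = -6 - 4 = -10)
q(C) = 5*C
a(R) = 8 + 4*R (a(R) = 8 + 4*(0*(-10) + R) = 8 + 4*(0 + R) = 8 + 4*R)
G = -46 (G = 6 - 1*52 = 6 - 52 = -46)
l(L) = 5*L - (-46 + L)*(52 + L) (l(L) = 5*L - (L - 46)*(L + (8 + 4*11)) = 5*L - (-46 + L)*(L + (8 + 44)) = 5*L - (-46 + L)*(L + 52) = 5*L - (-46 + L)*(52 + L))
-32135 + l(-188) = -32135 + (2392 - 1*(-188) - 1*(-188)²) = -32135 + (2392 + 188 - 1*35344) = -32135 + (2392 + 188 - 35344) = -32135 - 32764 = -64899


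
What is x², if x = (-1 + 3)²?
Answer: 16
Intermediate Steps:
x = 4 (x = 2² = 4)
x² = 4² = 16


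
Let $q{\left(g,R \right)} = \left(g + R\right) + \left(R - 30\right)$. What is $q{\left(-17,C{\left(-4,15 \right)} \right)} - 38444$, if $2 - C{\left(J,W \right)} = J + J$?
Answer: $-38471$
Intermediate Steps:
$C{\left(J,W \right)} = 2 - 2 J$ ($C{\left(J,W \right)} = 2 - \left(J + J\right) = 2 - 2 J$)
$q{\left(g,R \right)} = -30 + g + 2 R$ ($q{\left(g,R \right)} = \left(R + g\right) + \left(R - 30\right) = \left(R + g\right) + \left(-30 + R\right) = -30 + g + 2 R$)
$q{\left(-17,C{\left(-4,15 \right)} \right)} - 38444 = \left(-30 - 17 + 2 \left(2 - -8\right)\right) - 38444 = \left(-30 - 17 + 2 \left(2 + 8\right)\right) - 38444 = \left(-30 - 17 + 2 \cdot 10\right) - 38444 = \left(-30 - 17 + 20\right) - 38444 = -27 - 38444 = -38471$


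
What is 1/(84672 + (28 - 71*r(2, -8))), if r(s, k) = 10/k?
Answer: 4/339155 ≈ 1.1794e-5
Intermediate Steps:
1/(84672 + (28 - 71*r(2, -8))) = 1/(84672 + (28 - 710/(-8))) = 1/(84672 + (28 - 710*(-1)/8)) = 1/(84672 + (28 - 71*(-5/4))) = 1/(84672 + (28 + 355/4)) = 1/(84672 + 467/4) = 1/(339155/4) = 4/339155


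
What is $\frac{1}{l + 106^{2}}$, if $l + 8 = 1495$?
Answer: $\frac{1}{12723} \approx 7.8598 \cdot 10^{-5}$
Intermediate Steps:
$l = 1487$ ($l = -8 + 1495 = 1487$)
$\frac{1}{l + 106^{2}} = \frac{1}{1487 + 106^{2}} = \frac{1}{1487 + 11236} = \frac{1}{12723}$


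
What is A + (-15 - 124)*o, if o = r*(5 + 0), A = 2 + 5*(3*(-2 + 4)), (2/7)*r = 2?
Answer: -4833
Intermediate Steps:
r = 7 (r = (7/2)*2 = 7)
A = 32 (A = 2 + 5*(3*2) = 2 + 5*6 = 2 + 30 = 32)
o = 35 (o = 7*(5 + 0) = 7*5 = 35)
A + (-15 - 124)*o = 32 + (-15 - 124)*35 = 32 - 139*35 = 32 - 4865 = -4833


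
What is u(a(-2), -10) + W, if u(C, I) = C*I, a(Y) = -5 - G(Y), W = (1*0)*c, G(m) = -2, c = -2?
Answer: 30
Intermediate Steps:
W = 0 (W = (1*0)*(-2) = 0*(-2) = 0)
a(Y) = -3 (a(Y) = -5 - 1*(-2) = -5 + 2 = -3)
u(a(-2), -10) + W = -3*(-10) + 0 = 30 + 0 = 30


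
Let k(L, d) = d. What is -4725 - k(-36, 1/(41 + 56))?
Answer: -458326/97 ≈ -4725.0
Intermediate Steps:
-4725 - k(-36, 1/(41 + 56)) = -4725 - 1/(41 + 56) = -4725 - 1/97 = -458326/97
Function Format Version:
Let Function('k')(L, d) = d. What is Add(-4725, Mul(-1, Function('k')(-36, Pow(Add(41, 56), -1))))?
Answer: Rational(-458326, 97) ≈ -4725.0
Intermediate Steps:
Add(-4725, Mul(-1, Function('k')(-36, Pow(Add(41, 56), -1)))) = Add(-4725, Mul(-1, Pow(Add(41, 56), -1))) = Add(-4725, Mul(-1, Pow(97, -1))) = Add(-4725, Mul(-1, Rational(1, 97))) = Add(-4725, Rational(-1, 97)) = Rational(-458326, 97)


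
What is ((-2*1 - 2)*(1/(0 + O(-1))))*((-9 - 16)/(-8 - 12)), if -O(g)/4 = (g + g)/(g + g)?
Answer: 5/4 ≈ 1.2500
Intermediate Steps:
O(g) = -4 (O(g) = -4*(g + g)/(g + g) = -4*2*g/(2*g) = -4*2*g*1/(2*g) = -4*1 = -4)
((-2*1 - 2)*(1/(0 + O(-1))))*((-9 - 16)/(-8 - 12)) = ((-2*1 - 2)*(1/(0 - 4)))*((-9 - 16)/(-8 - 12)) = ((-2 - 2)*(1/(-4)))*(-25/(-20)) = (-4*(-1)/4)*(-25*(-1/20)) = -4*(-1/4)*(5/4) = 1*(5/4) = 5/4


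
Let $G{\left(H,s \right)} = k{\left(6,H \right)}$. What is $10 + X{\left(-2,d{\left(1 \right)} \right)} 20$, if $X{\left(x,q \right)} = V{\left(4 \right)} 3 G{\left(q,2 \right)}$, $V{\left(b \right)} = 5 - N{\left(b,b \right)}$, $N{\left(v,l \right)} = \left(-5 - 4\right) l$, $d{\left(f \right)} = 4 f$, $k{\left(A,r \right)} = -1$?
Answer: $-2450$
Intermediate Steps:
$G{\left(H,s \right)} = -1$
$N{\left(v,l \right)} = - 9 l$
$V{\left(b \right)} = 5 + 9 b$ ($V{\left(b \right)} = 5 - - 9 b = 5 + 9 b$)
$X{\left(x,q \right)} = -123$ ($X{\left(x,q \right)} = \left(5 + 9 \cdot 4\right) 3 \left(-1\right) = \left(5 + 36\right) 3 \left(-1\right) = 41 \cdot 3 \left(-1\right) = 123 \left(-1\right) = -123$)
$10 + X{\left(-2,d{\left(1 \right)} \right)} 20 = 10 - 2460 = -2450$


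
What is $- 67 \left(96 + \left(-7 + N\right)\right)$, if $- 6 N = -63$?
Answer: $- \frac{13333}{2} \approx -6666.5$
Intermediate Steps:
$N = \frac{21}{2}$ ($N = \left(- \frac{1}{6}\right) \left(-63\right) = \frac{21}{2} \approx 10.5$)
$- 67 \left(96 + \left(-7 + N\right)\right) = - 67 \left(96 + \left(-7 + \frac{21}{2}\right)\right) = - 67 \left(96 + \frac{7}{2}\right) = \left(-67\right) \frac{199}{2} = - \frac{13333}{2}$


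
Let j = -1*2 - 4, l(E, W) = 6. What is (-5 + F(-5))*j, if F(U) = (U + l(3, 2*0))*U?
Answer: 60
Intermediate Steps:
F(U) = U*(6 + U) (F(U) = (U + 6)*U = (6 + U)*U = U*(6 + U))
j = -6 (j = -2 - 4 = -6)
(-5 + F(-5))*j = (-5 - 5*(6 - 5))*(-6) = (-5 - 5*1)*(-6) = (-5 - 5)*(-6) = -10*(-6) = 60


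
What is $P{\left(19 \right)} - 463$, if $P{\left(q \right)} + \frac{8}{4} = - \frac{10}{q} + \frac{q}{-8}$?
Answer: $- \frac{71121}{152} \approx -467.9$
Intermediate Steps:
$P{\left(q \right)} = -2 - \frac{10}{q} - \frac{q}{8}$ ($P{\left(q \right)} = -2 + \left(- \frac{10}{q} + \frac{q}{-8}\right) = -2 + \left(- \frac{10}{q} + q \left(- \frac{1}{8}\right)\right) = -2 - \left(\frac{10}{q} + \frac{q}{8}\right) = -2 - \frac{10}{q} - \frac{q}{8}$)
$P{\left(19 \right)} - 463 = \left(-2 - \frac{10}{19} - \frac{19}{8}\right) - 463 = - \frac{745}{152} - 463 = - \frac{71121}{152}$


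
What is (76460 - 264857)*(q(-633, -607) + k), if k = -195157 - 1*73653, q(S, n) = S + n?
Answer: 50876609850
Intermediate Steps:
k = -268810 (k = -195157 - 73653 = -268810)
(76460 - 264857)*(q(-633, -607) + k) = (76460 - 264857)*((-633 - 607) - 268810) = -188397*(-1240 - 268810) = -188397*(-270050) = 50876609850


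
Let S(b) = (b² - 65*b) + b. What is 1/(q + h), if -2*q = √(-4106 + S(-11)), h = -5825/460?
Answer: -107180/8299821 + 4232*I*√3281/8299821 ≈ -0.012914 + 0.029207*I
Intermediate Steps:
h = -1165/92 (h = -5825*1/460 = -1165/92 ≈ -12.663)
S(b) = b² - 64*b
q = -I*√3281/2 (q = -√(-4106 - 11*(-64 - 11))/2 = -√(-4106 - 11*(-75))/2 = -√(-4106 + 825)/2 = -I*√3281/2 ≈ -28.64*I)
1/(q + h) = 1/(-I*√3281/2 - 1165/92) = 1/(-1165/92 - I*√3281/2)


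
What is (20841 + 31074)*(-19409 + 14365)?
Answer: -261859260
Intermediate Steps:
(20841 + 31074)*(-19409 + 14365) = 51915*(-5044) = -261859260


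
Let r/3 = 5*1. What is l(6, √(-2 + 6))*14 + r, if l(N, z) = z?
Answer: 43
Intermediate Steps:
r = 15 (r = 3*(5*1) = 3*5 = 15)
l(6, √(-2 + 6))*14 + r = √(-2 + 6)*14 + 15 = √4*14 + 15 = 2*14 + 15 = 28 + 15 = 43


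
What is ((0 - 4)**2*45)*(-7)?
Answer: -5040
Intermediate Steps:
((0 - 4)**2*45)*(-7) = ((-4)**2*45)*(-7) = (16*45)*(-7) = 720*(-7) = -5040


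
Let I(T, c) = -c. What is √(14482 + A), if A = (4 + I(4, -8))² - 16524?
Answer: I*√1898 ≈ 43.566*I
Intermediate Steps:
A = -16380 (A = (4 - 1*(-8))² - 16524 = (4 + 8)² - 16524 = 12² - 16524 = 144 - 16524 = -16380)
√(14482 + A) = √(14482 - 16380) = √(-1898) = I*√1898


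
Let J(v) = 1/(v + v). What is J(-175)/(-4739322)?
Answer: 1/1658762700 ≈ 6.0286e-10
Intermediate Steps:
J(v) = 1/(2*v)
J(-175)/(-4739322) = ((½)/(-175))/(-4739322) = ((½)*(-1/175))*(-1/4739322) = -1/350*(-1/4739322) = 1/1658762700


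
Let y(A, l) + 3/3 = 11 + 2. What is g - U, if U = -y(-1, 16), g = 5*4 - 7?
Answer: 25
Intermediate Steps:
g = 13 (g = 20 - 7 = 13)
y(A, l) = 12 (y(A, l) = -1 + (11 + 2) = -1 + 13 = 12)
U = -12 (U = -1*12 = -12)
g - U = 13 - 1*(-12) = 13 + 12 = 25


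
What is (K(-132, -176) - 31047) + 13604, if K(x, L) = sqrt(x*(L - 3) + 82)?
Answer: -17443 + sqrt(23710) ≈ -17289.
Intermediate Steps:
K(x, L) = sqrt(82 + x*(-3 + L)) (K(x, L) = sqrt(x*(-3 + L) + 82) = sqrt(82 + x*(-3 + L)))
(K(-132, -176) - 31047) + 13604 = (sqrt(82 - 3*(-132) - 176*(-132)) - 31047) + 13604 = (sqrt(82 + 396 + 23232) - 31047) + 13604 = (sqrt(23710) - 31047) + 13604 = (-31047 + sqrt(23710)) + 13604 = -17443 + sqrt(23710)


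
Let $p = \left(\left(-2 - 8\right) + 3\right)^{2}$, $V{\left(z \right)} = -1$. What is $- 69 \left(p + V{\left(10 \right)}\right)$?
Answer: $-3312$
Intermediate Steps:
$p = 49$ ($p = \left(\left(-2 - 8\right) + 3\right)^{2} = \left(-10 + 3\right)^{2} = \left(-7\right)^{2} = 49$)
$- 69 \left(p + V{\left(10 \right)}\right) = - 69 \left(49 - 1\right) = \left(-69\right) 48 = -3312$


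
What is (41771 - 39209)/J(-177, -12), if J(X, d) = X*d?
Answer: 427/354 ≈ 1.2062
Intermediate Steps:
(41771 - 39209)/J(-177, -12) = (41771 - 39209)/((-177*(-12))) = 2562/2124 = 2562*(1/2124) = 427/354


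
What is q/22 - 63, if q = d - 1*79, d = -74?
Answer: -1539/22 ≈ -69.955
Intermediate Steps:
q = -153 (q = -74 - 1*79 = -74 - 79 = -153)
q/22 - 63 = -153/22 - 63 = -1539/22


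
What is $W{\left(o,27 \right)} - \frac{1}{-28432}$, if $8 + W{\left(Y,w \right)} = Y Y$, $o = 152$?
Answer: $\frac{656665473}{28432} \approx 23096.0$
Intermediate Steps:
$W{\left(Y,w \right)} = -8 + Y^{2}$ ($W{\left(Y,w \right)} = -8 + Y Y = -8 + Y^{2}$)
$W{\left(o,27 \right)} - \frac{1}{-28432} = \left(-8 + 152^{2}\right) - \frac{1}{-28432} = \left(-8 + 23104\right) - - \frac{1}{28432} = 23096 + \frac{1}{28432} = \frac{656665473}{28432}$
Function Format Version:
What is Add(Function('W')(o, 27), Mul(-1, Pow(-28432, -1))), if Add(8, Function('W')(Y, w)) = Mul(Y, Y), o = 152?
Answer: Rational(656665473, 28432) ≈ 23096.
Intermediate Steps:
Function('W')(Y, w) = Add(-8, Pow(Y, 2)) (Function('W')(Y, w) = Add(-8, Mul(Y, Y)) = Add(-8, Pow(Y, 2)))
Add(Function('W')(o, 27), Mul(-1, Pow(-28432, -1))) = Add(Add(-8, Pow(152, 2)), Mul(-1, Pow(-28432, -1))) = Add(Add(-8, 23104), Mul(-1, Rational(-1, 28432))) = Add(23096, Rational(1, 28432)) = Rational(656665473, 28432)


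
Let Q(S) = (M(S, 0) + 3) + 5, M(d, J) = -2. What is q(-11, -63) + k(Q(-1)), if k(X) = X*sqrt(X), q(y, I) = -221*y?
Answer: 2431 + 6*sqrt(6) ≈ 2445.7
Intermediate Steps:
Q(S) = 6 (Q(S) = (-2 + 3) + 5 = 1 + 5 = 6)
k(X) = X**(3/2)
q(-11, -63) + k(Q(-1)) = -221*(-11) + 6**(3/2) = 2431 + 6*sqrt(6)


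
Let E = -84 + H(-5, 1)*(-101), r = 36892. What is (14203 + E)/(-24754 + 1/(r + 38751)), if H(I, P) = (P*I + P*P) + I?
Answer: -1136763004/1872466821 ≈ -0.60709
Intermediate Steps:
H(I, P) = I + P**2 + I*P (H(I, P) = (I*P + P**2) + I = (P**2 + I*P) + I = I + P**2 + I*P)
E = 825 (E = -84 + (-5 + 1**2 - 5*1)*(-101) = -84 + (-5 + 1 - 5)*(-101) = -84 - 9*(-101) = -84 + 909 = 825)
(14203 + E)/(-24754 + 1/(r + 38751)) = (14203 + 825)/(-24754 + 1/(36892 + 38751)) = 15028/(-24754 + 1/75643) = 15028/(-1872466821/75643) = 15028*(-75643/1872466821) = -1136763004/1872466821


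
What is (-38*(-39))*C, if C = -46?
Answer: -68172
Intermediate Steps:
(-38*(-39))*C = -38*(-39)*(-46) = 1482*(-46) = -68172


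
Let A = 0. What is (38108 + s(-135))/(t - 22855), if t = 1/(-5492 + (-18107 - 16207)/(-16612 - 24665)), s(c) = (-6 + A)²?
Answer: -2881893250560/1726763600209 ≈ -1.6690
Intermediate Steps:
s(c) = 36 (s(c) = (-6 + 0)² = (-6)² = 36)
t = -13759/75552990 (t = 1/(-5492 - 34314/(-41277)) = 1/(-5492 - 34314*(-1/41277)) = 1/(-5492 + 11438/13759) = 1/(-75552990/13759) = -13759/75552990 ≈ -0.00018211)
(38108 + s(-135))/(t - 22855) = (38108 + 36)/(-13759/75552990 - 22855) = 38144/(-1726763600209/75552990) = 38144*(-75552990/1726763600209) = -2881893250560/1726763600209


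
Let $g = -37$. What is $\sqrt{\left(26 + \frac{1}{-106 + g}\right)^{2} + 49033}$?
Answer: $\frac{97 \sqrt{108034}}{143} \approx 222.95$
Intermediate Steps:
$\sqrt{\left(26 + \frac{1}{-106 + g}\right)^{2} + 49033} = \sqrt{\left(26 + \frac{1}{-106 - 37}\right)^{2} + 49033} = \sqrt{\left(26 + \frac{1}{-143}\right)^{2} + 49033} = \sqrt{\left(26 - \frac{1}{143}\right)^{2} + 49033} = \sqrt{\left(\frac{3717}{143}\right)^{2} + 49033} = \sqrt{\frac{13816089}{20449} + 49033} = \sqrt{\frac{1016491906}{20449}} = \frac{97 \sqrt{108034}}{143}$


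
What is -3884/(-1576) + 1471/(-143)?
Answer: -440721/56342 ≈ -7.8222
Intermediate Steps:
-3884/(-1576) + 1471/(-143) = -3884*(-1/1576) + 1471*(-1/143) = 971/394 - 1471/143 = -440721/56342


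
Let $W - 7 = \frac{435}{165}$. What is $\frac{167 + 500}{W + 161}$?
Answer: $\frac{7337}{1877} \approx 3.9089$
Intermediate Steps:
$W = \frac{106}{11}$ ($W = 7 + \frac{435}{165} = 7 + 435 \cdot \frac{1}{165} = 7 + \frac{29}{11} = \frac{106}{11} \approx 9.6364$)
$\frac{167 + 500}{W + 161} = \frac{167 + 500}{\frac{106}{11} + 161} = \frac{667}{\frac{1877}{11}} = 667 \cdot \frac{11}{1877} = \frac{7337}{1877}$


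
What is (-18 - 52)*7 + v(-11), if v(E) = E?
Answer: -501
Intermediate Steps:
(-18 - 52)*7 + v(-11) = (-18 - 52)*7 - 11 = -70*7 - 11 = -490 - 11 = -501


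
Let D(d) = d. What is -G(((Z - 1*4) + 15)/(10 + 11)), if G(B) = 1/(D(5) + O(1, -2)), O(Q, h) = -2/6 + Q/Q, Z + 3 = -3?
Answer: -3/17 ≈ -0.17647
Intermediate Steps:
Z = -6 (Z = -3 - 3 = -6)
O(Q, h) = 2/3 (O(Q, h) = -2*1/6 + 1 = -1/3 + 1 = 2/3)
G(B) = 3/17 (G(B) = 1/(5 + 2/3) = 1/(17/3) = 3/17)
-G(((Z - 1*4) + 15)/(10 + 11)) = -1*3/17 = -3/17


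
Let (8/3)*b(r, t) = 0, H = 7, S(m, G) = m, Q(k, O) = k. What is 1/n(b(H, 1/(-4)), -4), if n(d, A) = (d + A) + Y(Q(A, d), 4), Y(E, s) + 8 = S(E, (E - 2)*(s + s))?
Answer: -1/16 ≈ -0.062500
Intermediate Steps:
Y(E, s) = -8 + E
b(r, t) = 0 (b(r, t) = (3/8)*0 = 0)
n(d, A) = -8 + d + 2*A (n(d, A) = (d + A) + (-8 + A) = (A + d) + (-8 + A) = -8 + d + 2*A)
1/n(b(H, 1/(-4)), -4) = 1/(-8 + 0 + 2*(-4)) = 1/(-8 + 0 - 8) = 1/(-16) = -1/16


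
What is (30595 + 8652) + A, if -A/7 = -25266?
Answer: 216109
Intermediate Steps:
A = 176862 (A = -7*(-25266) = 176862)
(30595 + 8652) + A = (30595 + 8652) + 176862 = 39247 + 176862 = 216109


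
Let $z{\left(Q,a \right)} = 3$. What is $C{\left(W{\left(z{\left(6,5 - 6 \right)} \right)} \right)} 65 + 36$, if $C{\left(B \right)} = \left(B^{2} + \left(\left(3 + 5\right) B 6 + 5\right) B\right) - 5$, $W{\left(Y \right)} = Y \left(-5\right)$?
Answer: $711461$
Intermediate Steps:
$W{\left(Y \right)} = - 5 Y$
$C{\left(B \right)} = -5 + B^{2} + B \left(5 + 48 B\right)$ ($C{\left(B \right)} = \left(B^{2} + \left(8 B 6 + 5\right) B\right) - 5 = \left(B^{2} + \left(48 B + 5\right) B\right) - 5 = \left(B^{2} + \left(5 + 48 B\right) B\right) - 5 = \left(B^{2} + B \left(5 + 48 B\right)\right) - 5 = -5 + B^{2} + B \left(5 + 48 B\right)$)
$C{\left(W{\left(z{\left(6,5 - 6 \right)} \right)} \right)} 65 + 36 = \left(-5 + 5 \left(\left(-5\right) 3\right) + 49 \left(\left(-5\right) 3\right)^{2}\right) 65 + 36 = \left(-5 + 5 \left(-15\right) + 49 \left(-15\right)^{2}\right) 65 + 36 = \left(-5 - 75 + 49 \cdot 225\right) 65 + 36 = \left(-5 - 75 + 11025\right) 65 + 36 = 10945 \cdot 65 + 36 = 711425 + 36 = 711461$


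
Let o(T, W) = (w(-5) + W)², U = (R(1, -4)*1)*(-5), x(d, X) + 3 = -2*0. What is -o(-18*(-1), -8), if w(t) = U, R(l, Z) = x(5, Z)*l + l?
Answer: -4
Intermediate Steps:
x(d, X) = -3 (x(d, X) = -3 - 2*0 = -3 + 0 = -3)
R(l, Z) = -2*l (R(l, Z) = -3*l + l = -2*l)
U = 10 (U = (-2*1*1)*(-5) = -2*1*(-5) = -2*(-5) = 10)
w(t) = 10
o(T, W) = (10 + W)²
-o(-18*(-1), -8) = -(10 - 8)² = -1*2² = -1*4 = -4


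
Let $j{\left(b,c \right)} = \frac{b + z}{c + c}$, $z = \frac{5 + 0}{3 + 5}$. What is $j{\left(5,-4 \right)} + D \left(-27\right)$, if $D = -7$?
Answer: $\frac{12051}{64} \approx 188.3$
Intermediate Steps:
$z = \frac{5}{8} \approx 0.625$
$j{\left(b,c \right)} = \frac{\frac{5}{8} + b}{2 c}$ ($j{\left(b,c \right)} = \frac{b + \frac{5}{8}}{c + c} = \frac{\frac{5}{8} + b}{2 c}$)
$j{\left(5,-4 \right)} + D \left(-27\right) = \frac{5 + 8 \cdot 5}{16 \left(-4\right)} - -189 = \frac{1}{16} \left(- \frac{1}{4}\right) \left(5 + 40\right) + 189 = \frac{1}{16} \left(- \frac{1}{4}\right) 45 + 189 = - \frac{45}{64} + 189 = \frac{12051}{64}$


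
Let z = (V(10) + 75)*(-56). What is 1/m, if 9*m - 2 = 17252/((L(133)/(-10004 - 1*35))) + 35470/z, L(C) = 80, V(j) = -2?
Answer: -22995/5531363003 ≈ -4.1572e-6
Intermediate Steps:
z = -4088 (z = (-2 + 75)*(-56) = 73*(-56) = -4088)
m = -5531363003/22995 (m = 2/9 + (17252/((80/(-10004 - 1*35))) + 35470/(-4088))/9 = 2/9 + (17252/((80/(-10004 - 35))) + 35470*(-1/4088))/9 = 2/9 + (17252/((80/(-10039))) - 17735/2044)/9 = 2/9 + (17252/((80*(-1/10039))) - 17735/2044)/9 = 2/9 + (17252/(-80/10039) - 17735/2044)/9 = 2/9 + (17252*(-10039/80) - 17735/2044)/9 = 2/9 + (-43298207/20 - 17735/2044)/9 = 2/9 + (⅑)*(-5531368113/2555) = 2/9 - 614596457/2555 = -5531363003/22995 ≈ -2.4055e+5)
1/m = 1/(-5531363003/22995) = -22995/5531363003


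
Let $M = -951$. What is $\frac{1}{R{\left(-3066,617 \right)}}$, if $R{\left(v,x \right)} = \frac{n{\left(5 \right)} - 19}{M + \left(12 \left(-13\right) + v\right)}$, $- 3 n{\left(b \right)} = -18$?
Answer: $321$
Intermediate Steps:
$n{\left(b \right)} = 6$ ($n{\left(b \right)} = \left(- \frac{1}{3}\right) \left(-18\right) = 6$)
$R{\left(v,x \right)} = - \frac{13}{-1107 + v}$ ($R{\left(v,x \right)} = \frac{6 - 19}{-951 + \left(12 \left(-13\right) + v\right)} = - \frac{13}{-951 + \left(-156 + v\right)} = - \frac{13}{-1107 + v}$)
$\frac{1}{R{\left(-3066,617 \right)}} = \frac{1}{\left(-13\right) \frac{1}{-1107 - 3066}} = \frac{1}{\left(-13\right) \frac{1}{-4173}} = \frac{1}{\left(-13\right) \left(- \frac{1}{4173}\right)} = \frac{1}{\frac{1}{321}} = 321$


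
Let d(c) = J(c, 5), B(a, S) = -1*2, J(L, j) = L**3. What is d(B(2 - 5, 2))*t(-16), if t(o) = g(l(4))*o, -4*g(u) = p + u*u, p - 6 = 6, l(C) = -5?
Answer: -1184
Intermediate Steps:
p = 12 (p = 6 + 6 = 12)
B(a, S) = -2
g(u) = -3 - u**2/4 (g(u) = -(12 + u*u)/4 = -(12 + u**2)/4 = -3 - u**2/4)
d(c) = c**3
t(o) = -37*o/4 (t(o) = (-3 - 1/4*(-5)**2)*o = (-3 - 1/4*25)*o = (-3 - 25/4)*o = -37*o/4)
d(B(2 - 5, 2))*t(-16) = (-2)**3*(-37/4*(-16)) = -8*148 = -1184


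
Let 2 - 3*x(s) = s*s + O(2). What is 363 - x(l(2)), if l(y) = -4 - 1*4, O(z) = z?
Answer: 1153/3 ≈ 384.33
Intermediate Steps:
l(y) = -8 (l(y) = -4 - 4 = -8)
x(s) = -s**2/3 (x(s) = 2/3 - (s*s + 2)/3 = 2/3 - (s**2 + 2)/3 = 2/3 - (2 + s**2)/3 = 2/3 + (-2/3 - s**2/3) = -s**2/3)
363 - x(l(2)) = 363 - (-1)*(-8)**2/3 = 363 - (-1)*64/3 = 363 - 1*(-64/3) = 363 + 64/3 = 1153/3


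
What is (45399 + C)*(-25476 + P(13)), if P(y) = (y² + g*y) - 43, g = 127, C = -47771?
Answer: 56214028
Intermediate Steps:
P(y) = -43 + y² + 127*y (P(y) = (y² + 127*y) - 43 = -43 + y² + 127*y)
(45399 + C)*(-25476 + P(13)) = (45399 - 47771)*(-25476 + (-43 + 13² + 127*13)) = -2372*(-25476 + (-43 + 169 + 1651)) = -2372*(-25476 + 1777) = -2372*(-23699) = 56214028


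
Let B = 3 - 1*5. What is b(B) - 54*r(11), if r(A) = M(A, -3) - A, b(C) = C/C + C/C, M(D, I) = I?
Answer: 758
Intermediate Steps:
B = -2 (B = 3 - 5 = -2)
b(C) = 2 (b(C) = 1 + 1 = 2)
r(A) = -3 - A
b(B) - 54*r(11) = 2 - 54*(-3 - 1*11) = 2 - 54*(-3 - 11) = 2 - 54*(-14) = 2 + 756 = 758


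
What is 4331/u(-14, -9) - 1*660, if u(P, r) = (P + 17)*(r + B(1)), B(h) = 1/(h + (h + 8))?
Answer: -219530/267 ≈ -822.21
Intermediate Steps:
B(h) = 1/(8 + 2*h) (B(h) = 1/(h + (8 + h)) = 1/(8 + 2*h))
u(P, r) = (17 + P)*(1/10 + r) (u(P, r) = (P + 17)*(r + 1/(2*(4 + 1))) = (17 + P)*(r + (1/2)/5) = (17 + P)*(r + (1/2)*(1/5)) = (17 + P)*(r + 1/10) = (17 + P)*(1/10 + r))
4331/u(-14, -9) - 1*660 = 4331/(17/10 + 17*(-9) + (1/10)*(-14) - 14*(-9)) - 1*660 = 4331/(17/10 - 153 - 7/5 + 126) - 660 = 4331/(-267/10) - 660 = 4331*(-10/267) - 660 = -43310/267 - 660 = -219530/267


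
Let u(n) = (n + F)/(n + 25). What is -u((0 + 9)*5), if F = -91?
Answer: 23/35 ≈ 0.65714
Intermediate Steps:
u(n) = (-91 + n)/(25 + n) (u(n) = (n - 91)/(n + 25) = (-91 + n)/(25 + n))
-u((0 + 9)*5) = -(-91 + (0 + 9)*5)/(25 + (0 + 9)*5) = -(-91 + 9*5)/(25 + 9*5) = -(-91 + 45)/(25 + 45) = -(-46)/70 = -1*(-23/35) = 23/35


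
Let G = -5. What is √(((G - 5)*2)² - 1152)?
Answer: 4*I*√47 ≈ 27.423*I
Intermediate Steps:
√(((G - 5)*2)² - 1152) = √(((-5 - 5)*2)² - 1152) = √((-10*2)² - 1152) = √((-20)² - 1152) = √(400 - 1152) = √(-752) = 4*I*√47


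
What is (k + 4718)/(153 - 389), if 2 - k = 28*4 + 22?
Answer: -2293/118 ≈ -19.432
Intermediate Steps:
k = -132 (k = 2 - (28*4 + 22) = 2 - (112 + 22) = 2 - 1*134 = 2 - 134 = -132)
(k + 4718)/(153 - 389) = (-132 + 4718)/(153 - 389) = 4586/(-236) = 4586*(-1/236) = -2293/118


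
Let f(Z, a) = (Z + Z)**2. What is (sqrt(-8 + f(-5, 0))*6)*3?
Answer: 36*sqrt(23) ≈ 172.65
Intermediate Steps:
f(Z, a) = 4*Z**2 (f(Z, a) = (2*Z)**2 = 4*Z**2)
(sqrt(-8 + f(-5, 0))*6)*3 = (sqrt(-8 + 4*(-5)**2)*6)*3 = (sqrt(-8 + 4*25)*6)*3 = (sqrt(-8 + 100)*6)*3 = (sqrt(92)*6)*3 = ((2*sqrt(23))*6)*3 = (12*sqrt(23))*3 = 36*sqrt(23)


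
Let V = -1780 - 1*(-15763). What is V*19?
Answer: 265677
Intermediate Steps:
V = 13983 (V = -1780 + 15763 = 13983)
V*19 = 13983*19 = 265677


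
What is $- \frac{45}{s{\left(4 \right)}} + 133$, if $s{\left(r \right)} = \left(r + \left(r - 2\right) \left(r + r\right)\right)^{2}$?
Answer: $\frac{10631}{80} \approx 132.89$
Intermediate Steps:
$s{\left(r \right)} = \left(r + 2 r \left(-2 + r\right)\right)^{2}$ ($s{\left(r \right)} = \left(r + \left(-2 + r\right) 2 r\right)^{2} = \left(r + 2 r \left(-2 + r\right)\right)^{2}$)
$- \frac{45}{s{\left(4 \right)}} + 133 = - \frac{45}{4^{2} \left(-3 + 2 \cdot 4\right)^{2}} + 133 = - \frac{45}{16 \left(-3 + 8\right)^{2}} + 133 = - \frac{45}{16 \cdot 5^{2}} + 133 = - \frac{45}{16 \cdot 25} + 133 = - \frac{45}{400} + 133 = \left(-45\right) \frac{1}{400} + 133 = - \frac{9}{80} + 133 = \frac{10631}{80}$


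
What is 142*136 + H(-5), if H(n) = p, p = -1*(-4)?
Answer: 19316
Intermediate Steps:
p = 4
H(n) = 4
142*136 + H(-5) = 142*136 + 4 = 19312 + 4 = 19316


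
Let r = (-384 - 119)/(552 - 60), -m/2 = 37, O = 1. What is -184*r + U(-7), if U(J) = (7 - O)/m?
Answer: 855737/4551 ≈ 188.03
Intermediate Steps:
m = -74 (m = -2*37 = -74)
r = -503/492 ≈ -1.0224
U(J) = -3/37 (U(J) = (7 - 1*1)/(-74) = (7 - 1)*(-1/74) = 6*(-1/74) = -3/37)
-184*r + U(-7) = -184*(-503/492) - 3/37 = 23138/123 - 3/37 = 855737/4551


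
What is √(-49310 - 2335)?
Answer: I*√51645 ≈ 227.26*I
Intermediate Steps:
√(-49310 - 2335) = √(-51645) = I*√51645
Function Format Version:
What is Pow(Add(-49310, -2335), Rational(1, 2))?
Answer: Mul(I, Pow(51645, Rational(1, 2))) ≈ Mul(227.26, I)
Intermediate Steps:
Pow(Add(-49310, -2335), Rational(1, 2)) = Pow(-51645, Rational(1, 2)) = Mul(I, Pow(51645, Rational(1, 2)))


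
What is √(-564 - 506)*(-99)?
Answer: -99*I*√1070 ≈ -3238.4*I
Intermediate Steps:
√(-564 - 506)*(-99) = √(-1070)*(-99) = (I*√1070)*(-99) = -99*I*√1070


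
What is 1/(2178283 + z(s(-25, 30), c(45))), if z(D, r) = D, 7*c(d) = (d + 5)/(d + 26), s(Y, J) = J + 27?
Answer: 1/2178340 ≈ 4.5907e-7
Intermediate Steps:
s(Y, J) = 27 + J
c(d) = (5 + d)/(7*(26 + d)) (c(d) = ((d + 5)/(d + 26))/7 = ((5 + d)/(26 + d))/7 = (5 + d)/(7*(26 + d)))
1/(2178283 + z(s(-25, 30), c(45))) = 1/(2178283 + (27 + 30)) = 1/(2178283 + 57) = 1/2178340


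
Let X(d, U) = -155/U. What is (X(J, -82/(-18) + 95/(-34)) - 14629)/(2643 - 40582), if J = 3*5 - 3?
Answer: 7932461/20449121 ≈ 0.38791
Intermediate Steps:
J = 12 (J = 15 - 3 = 12)
(X(J, -82/(-18) + 95/(-34)) - 14629)/(2643 - 40582) = (-155/(-82/(-18) + 95/(-34)) - 14629)/(2643 - 40582) = (-155/(-82*(-1/18) + 95*(-1/34)) - 14629)/(-37939) = (-155/(41/9 - 95/34) - 14629)*(-1/37939) = (-155/539/306 - 14629)*(-1/37939) = (-155*306/539 - 14629)*(-1/37939) = (-47430/539 - 14629)*(-1/37939) = -7932461/539*(-1/37939) = 7932461/20449121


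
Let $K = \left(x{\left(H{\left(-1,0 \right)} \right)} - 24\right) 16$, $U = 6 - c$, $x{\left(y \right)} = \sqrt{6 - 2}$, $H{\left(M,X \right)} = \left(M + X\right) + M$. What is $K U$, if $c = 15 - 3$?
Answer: $2112$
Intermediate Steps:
$c = 12$ ($c = 15 - 3 = 12$)
$H{\left(M,X \right)} = X + 2 M$
$x{\left(y \right)} = 2$ ($x{\left(y \right)} = \sqrt{4} = 2$)
$U = -6$ ($U = 6 - 12 = -6$)
$K = -352$ ($K = \left(2 - 24\right) 16 = \left(-22\right) 16 = -352$)
$K U = \left(-352\right) \left(-6\right) = 2112$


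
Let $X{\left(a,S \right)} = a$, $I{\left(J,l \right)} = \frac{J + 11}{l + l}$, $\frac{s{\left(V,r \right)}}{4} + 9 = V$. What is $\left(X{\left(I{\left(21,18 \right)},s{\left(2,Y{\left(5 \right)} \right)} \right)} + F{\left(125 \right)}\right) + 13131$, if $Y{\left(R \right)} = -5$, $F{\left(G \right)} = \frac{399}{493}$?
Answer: $\frac{58269782}{4437} \approx 13133.0$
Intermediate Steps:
$F{\left(G \right)} = \frac{399}{493}$ ($F{\left(G \right)} = 399 \cdot \frac{1}{493} = \frac{399}{493}$)
$s{\left(V,r \right)} = -36 + 4 V$
$I{\left(J,l \right)} = \frac{11 + J}{2 l}$
$\left(X{\left(I{\left(21,18 \right)},s{\left(2,Y{\left(5 \right)} \right)} \right)} + F{\left(125 \right)}\right) + 13131 = \left(\frac{11 + 21}{2 \cdot 18} + \frac{399}{493}\right) + 13131 = \left(\frac{1}{2} \cdot \frac{1}{18} \cdot 32 + \frac{399}{493}\right) + 13131 = \left(\frac{8}{9} + \frac{399}{493}\right) + 13131 = \frac{7535}{4437} + 13131 = \frac{58269782}{4437}$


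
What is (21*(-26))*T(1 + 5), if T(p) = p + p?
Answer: -6552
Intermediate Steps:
T(p) = 2*p
(21*(-26))*T(1 + 5) = (21*(-26))*(2*(1 + 5)) = -1092*6 = -546*12 = -6552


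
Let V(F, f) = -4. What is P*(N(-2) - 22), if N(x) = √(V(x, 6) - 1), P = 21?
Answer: -462 + 21*I*√5 ≈ -462.0 + 46.957*I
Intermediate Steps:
N(x) = I*√5 (N(x) = √(-4 - 1) = √(-5) = I*√5)
P*(N(-2) - 22) = 21*(I*√5 - 22) = 21*(-22 + I*√5) = -462 + 21*I*√5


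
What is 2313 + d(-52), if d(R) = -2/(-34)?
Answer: 39322/17 ≈ 2313.1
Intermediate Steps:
d(R) = 1/17 (d(R) = -2*(-1/34) = 1/17)
2313 + d(-52) = 2313 + 1/17 = 39322/17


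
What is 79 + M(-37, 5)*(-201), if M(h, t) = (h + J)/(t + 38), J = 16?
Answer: 7618/43 ≈ 177.16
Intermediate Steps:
M(h, t) = (16 + h)/(38 + t) (M(h, t) = (h + 16)/(t + 38) = (16 + h)/(38 + t))
79 + M(-37, 5)*(-201) = 79 + ((16 - 37)/(38 + 5))*(-201) = 79 + (-21/43)*(-201) = 79 + ((1/43)*(-21))*(-201) = 79 - 21/43*(-201) = 79 + 4221/43 = 7618/43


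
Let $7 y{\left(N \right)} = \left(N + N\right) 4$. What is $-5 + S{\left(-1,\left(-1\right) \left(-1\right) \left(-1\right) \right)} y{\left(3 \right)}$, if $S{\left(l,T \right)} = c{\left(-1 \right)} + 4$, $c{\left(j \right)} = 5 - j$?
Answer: $\frac{205}{7} \approx 29.286$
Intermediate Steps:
$S{\left(l,T \right)} = 10$ ($S{\left(l,T \right)} = \left(5 - -1\right) + 4 = \left(5 + 1\right) + 4 = 6 + 4 = 10$)
$y{\left(N \right)} = \frac{8 N}{7}$ ($y{\left(N \right)} = \frac{\left(N + N\right) 4}{7} = \frac{2 N 4}{7} = \frac{8 N}{7}$)
$-5 + S{\left(-1,\left(-1\right) \left(-1\right) \left(-1\right) \right)} y{\left(3 \right)} = -5 + 10 \cdot \frac{8}{7} \cdot 3 = -5 + 10 \cdot \frac{24}{7} = -5 + \frac{240}{7} = \frac{205}{7}$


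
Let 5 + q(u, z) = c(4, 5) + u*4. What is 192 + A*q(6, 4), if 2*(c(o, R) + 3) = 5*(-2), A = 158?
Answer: 1930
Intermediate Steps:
c(o, R) = -8 (c(o, R) = -3 + (5*(-2))/2 = -3 + (1/2)*(-10) = -3 - 5 = -8)
q(u, z) = -13 + 4*u (q(u, z) = -5 + (-8 + u*4) = -5 + (-8 + 4*u) = -13 + 4*u)
192 + A*q(6, 4) = 192 + 158*(-13 + 4*6) = 192 + 158*(-13 + 24) = 192 + 158*11 = 192 + 1738 = 1930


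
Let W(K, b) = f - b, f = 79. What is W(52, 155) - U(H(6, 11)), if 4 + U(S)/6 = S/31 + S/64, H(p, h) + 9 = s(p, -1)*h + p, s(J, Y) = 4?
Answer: -63269/992 ≈ -63.779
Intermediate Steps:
W(K, b) = 79 - b
H(p, h) = -9 + p + 4*h (H(p, h) = -9 + (4*h + p) = -9 + (p + 4*h) = -9 + p + 4*h)
U(S) = -24 + 285*S/992 (U(S) = -24 + 6*(S/31 + S/64) = -24 + 6*(95*S/1984) = -24 + 285*S/992)
W(52, 155) - U(H(6, 11)) = (79 - 1*155) - (-24 + 285*(-9 + 6 + 4*11)/992) = (79 - 155) - (-24 + 285*(-9 + 6 + 44)/992) = -76 - (-24 + (285/992)*41) = -76 - (-24 + 11685/992) = -76 - 1*(-12123/992) = -76 + 12123/992 = -63269/992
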